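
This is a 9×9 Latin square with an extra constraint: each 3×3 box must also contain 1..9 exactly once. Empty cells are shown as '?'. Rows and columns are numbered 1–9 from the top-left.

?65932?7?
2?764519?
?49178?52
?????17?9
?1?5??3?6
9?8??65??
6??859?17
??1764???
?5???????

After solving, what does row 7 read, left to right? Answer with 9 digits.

623859417

R3C1 = 3 (sole candidate).
R3C7 = 6 (sole candidate).
R5C6 = 7 (sole candidate).
R6C5 = 2 (sole candidate).
R6C8 = 4 (sole candidate).
R6C9 = 1 (sole candidate).
R8C1 = 8 (sole candidate).
R9C5 = 1 (sole candidate).
R9C6 = 3 (sole candidate).
R1C1 = 1 (sole candidate).
R2C2 = 8 (sole candidate).
R2C9 = 3 (sole candidate).
R4C5 = 8 (sole candidate).
R4C8 = 2 (sole candidate).
R5C1 = 4 (sole candidate).
R5C3 = 2 (sole candidate).
R5C5 = 9 (sole candidate).
R5C8 = 8 (sole candidate).
R6C4 = 3 (sole candidate).
R8C8 = 3 (sole candidate).
R8C9 = 5 (sole candidate).
R9C1 = 7 (sole candidate).
R9C3 = 4 (sole candidate).
R9C4 = 2 (sole candidate).
R9C8 = 6 (sole candidate).
R9C9 = 8 (sole candidate).
R1C9 = 4 (sole candidate).
R4C1 = 5 (sole candidate).
R4C2 = 3 (sole candidate).
R4C3 = 6 (sole candidate).
R4C4 = 4 (sole candidate).
R6C2 = 7 (sole candidate).
R7C2 = 2: row 7 has {1,5,6,7,8,9}; col 2 has {1,3,4,5,6,7,8}; box has {1,4,5,6,7,8} → only 2 remains.
R7C3 = 3: row 7 has {1,2,5,6,7,8,9}; col 3 has {1,2,4,5,6,7,8,9}; box has {1,2,4,5,6,7,8} → only 3 remains.
R7C7 = 4: row 7 has {1,2,3,5,6,7,8,9}; col 7 has {1,3,5,6,7}; box has {1,3,5,6,7,8} → only 4 remains.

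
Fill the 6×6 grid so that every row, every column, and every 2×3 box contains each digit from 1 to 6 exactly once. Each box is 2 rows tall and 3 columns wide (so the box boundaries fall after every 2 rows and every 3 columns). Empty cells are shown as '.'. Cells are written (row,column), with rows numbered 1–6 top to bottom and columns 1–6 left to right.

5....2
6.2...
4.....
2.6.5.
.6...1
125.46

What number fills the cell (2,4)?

4

(3,6) = 3 (sole candidate).
(4,6) = 4 (sole candidate).
(5,1) = 3 (sole candidate).
(5,3) = 4 (sole candidate).
(5,5) = 2 (sole candidate).
(6,4) = 3 (sole candidate).
(2,6) = 5 (sole candidate).
(3,3) = 1 (sole candidate).
(3,5) = 6 (sole candidate).
(4,2) = 3 (sole candidate).
(4,4) = 1 (sole candidate).
(5,4) = 5 (sole candidate).
(1,3) = 3 (sole candidate).
(1,5) = 1 (sole candidate).
(2,4) = 4: row 2 has {2,5,6}; col 4 has {1,3,5}; box has {1,2,5} → only 4 remains.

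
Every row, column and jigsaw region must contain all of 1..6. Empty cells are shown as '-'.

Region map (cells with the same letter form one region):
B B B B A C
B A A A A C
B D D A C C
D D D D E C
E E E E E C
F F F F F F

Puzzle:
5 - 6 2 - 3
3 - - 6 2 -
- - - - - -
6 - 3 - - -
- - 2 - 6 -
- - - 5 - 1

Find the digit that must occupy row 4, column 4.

row 6, column 3 = 4 (sole candidate).
row 6, column 5 = 3 (sole candidate).
row 6, column 1 = 2 (sole candidate).
row 6, column 2 = 6 (sole candidate).
row 3, column 4 = 3 (hidden single in row 3).
row 3, column 6 = 6 (hidden single in row 3).
row 3, column 2 = 2 (hidden single in row 3).
row 4, column 6 = 2 (hidden single in row 4).
row 5, column 2 = 3 (hidden single in row 5).
row 5, column 6 = 5 (hidden single in row 5).
row 2, column 6 = 4 (sole candidate).
row 3, column 5 = 1 (sole candidate).
row 1, column 5 = 4 (sole candidate).
row 3, column 1 = 4 (sole candidate).
row 3, column 3 = 5 (sole candidate).
row 4, column 5 = 5 (sole candidate).
row 5, column 1 = 1 (sole candidate).
row 5, column 4 = 4 (sole candidate).
row 1, column 2 = 1 (sole candidate).
row 2, column 2 = 5 (sole candidate).
row 2, column 3 = 1 (sole candidate).
row 4, column 2 = 4 (sole candidate).
row 4, column 4 = 1: row 4 has {2,3,4,5,6}; col 4 has {2,3,4,5,6}; region has {2,3,4,5,6} → only 1 remains.

1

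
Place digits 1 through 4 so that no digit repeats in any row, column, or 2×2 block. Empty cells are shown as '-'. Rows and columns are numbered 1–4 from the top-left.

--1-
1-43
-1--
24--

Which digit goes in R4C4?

R1C4 = 2 (sole candidate).
R2C2 = 2 (sole candidate).
R3C1 = 3 (sole candidate).
R3C3 = 2 (sole candidate).
R3C4 = 4 (sole candidate).
R4C3 = 3 (sole candidate).
R4C4 = 1: row 4 has {2,3,4}; col 4 has {2,3,4}; box has {2,3,4} → only 1 remains.

1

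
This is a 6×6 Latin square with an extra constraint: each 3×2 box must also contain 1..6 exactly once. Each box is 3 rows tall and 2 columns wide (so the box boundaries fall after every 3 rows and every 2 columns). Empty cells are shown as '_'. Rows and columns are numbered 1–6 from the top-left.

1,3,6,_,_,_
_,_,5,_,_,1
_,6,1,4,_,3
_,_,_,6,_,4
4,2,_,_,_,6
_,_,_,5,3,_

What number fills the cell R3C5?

R1C4 = 2: row 1 has {1,3,6}; col 4 has {4,5,6}; box has {1,4,5,6} → only 2 remains.
R1C6 = 5: row 1 has {1,2,3,6}; col 6 has {1,3,4,6}; box has {1,3} → only 5 remains.
R2C1 = 2: row 2 has {1,5}; col 1 has {1,4}; box has {1,3,6} → only 2 remains.
R2C2 = 4: row 2 has {1,2,5}; col 2 has {2,3,6}; box has {1,2,3,6} → only 4 remains.
R2C4 = 3: row 2 has {1,2,4,5}; col 4 has {2,4,5,6}; box has {1,2,4,5,6} → only 3 remains.
R2C5 = 6: row 2 has {1,2,3,4,5}; col 5 has {3}; box has {1,3,5} → only 6 remains.
R3C1 = 5: row 3 has {1,3,4,6}; col 1 has {1,2,4}; box has {1,2,3,4,6} → only 5 remains.
R3C5 = 2: row 3 has {1,3,4,5,6}; col 5 has {3,6}; box has {1,3,5,6} → only 2 remains.

2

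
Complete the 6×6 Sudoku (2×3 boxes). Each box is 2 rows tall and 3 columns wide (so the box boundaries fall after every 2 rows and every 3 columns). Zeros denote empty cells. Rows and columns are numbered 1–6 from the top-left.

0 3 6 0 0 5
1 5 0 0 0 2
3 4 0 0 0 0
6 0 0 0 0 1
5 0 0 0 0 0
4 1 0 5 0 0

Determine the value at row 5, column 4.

row 1, column 1 = 2: row 1 has {3,5,6}; col 1 has {1,3,4,5,6}; box has {1,3,5,6} → only 2 remains.
row 2, column 3 = 4: row 2 has {1,2,5}; col 3 has {6}; box has {1,2,3,5,6} → only 4 remains.
row 3, column 6 = 6: row 3 has {3,4}; col 6 has {1,2,5}; box has {1} → only 6 remains.
row 4, column 2 = 2: row 4 has {1,6}; col 2 has {1,3,4,5}; box has {3,4,6} → only 2 remains.
row 4, column 3 = 5: row 4 has {1,2,6}; col 3 has {4,6}; box has {2,3,4,6} → only 5 remains.
row 5, column 2 = 6: row 5 has {5}; col 2 has {1,2,3,4,5}; box has {1,4,5} → only 6 remains.
row 6, column 6 = 3: row 6 has {1,4,5}; col 6 has {1,2,5,6}; box has {5} → only 3 remains.
row 3, column 3 = 1: row 3 has {3,4,6}; col 3 has {4,5,6}; box has {2,3,4,5,6} → only 1 remains.
row 3, column 4 = 2: row 3 has {1,3,4,6}; col 4 has {5}; box has {1,6} → only 2 remains.
row 3, column 5 = 5: row 3 has {1,2,3,4,6}; col 5 has {}; box has {1,2,6} → only 5 remains.
row 5, column 6 = 4: row 5 has {5,6}; col 6 has {1,2,3,5,6}; box has {3,5} → only 4 remains.
row 6, column 3 = 2: row 6 has {1,3,4,5}; col 3 has {1,4,5,6}; box has {1,4,5,6} → only 2 remains.
row 6, column 5 = 6: row 6 has {1,2,3,4,5}; col 5 has {5}; box has {3,4,5} → only 6 remains.
row 2, column 5 = 3: row 2 has {1,2,4,5}; col 5 has {5,6}; box has {2,5} → only 3 remains.
row 4, column 5 = 4: row 4 has {1,2,5,6}; col 5 has {3,5,6}; box has {1,2,5,6} → only 4 remains.
row 5, column 3 = 3: row 5 has {4,5,6}; col 3 has {1,2,4,5,6}; box has {1,2,4,5,6} → only 3 remains.
row 5, column 4 = 1: row 5 has {3,4,5,6}; col 4 has {2,5}; box has {3,4,5,6} → only 1 remains.

1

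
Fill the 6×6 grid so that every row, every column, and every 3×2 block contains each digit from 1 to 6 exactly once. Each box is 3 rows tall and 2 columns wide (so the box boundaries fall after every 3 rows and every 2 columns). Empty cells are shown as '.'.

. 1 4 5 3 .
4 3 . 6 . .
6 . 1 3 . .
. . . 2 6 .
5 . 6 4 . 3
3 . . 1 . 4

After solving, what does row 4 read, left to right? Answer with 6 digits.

r1c1 = 2: row 1 has {1,3,4,5}; col 1 has {3,4,5,6}; box has {1,3,4,6} → only 2 remains.
r1c6 = 6: row 1 has {1,2,3,4,5}; col 6 has {3,4}; box has {3} → only 6 remains.
r2c3 = 2: row 2 has {3,4,6}; col 3 has {1,4,6}; box has {1,3,4,5,6} → only 2 remains.
r3c2 = 5: row 3 has {1,3,6}; col 2 has {1,3}; box has {1,2,3,4,6} → only 5 remains.
r3c6 = 2: row 3 has {1,3,5,6}; col 6 has {3,4,6}; box has {3,6} → only 2 remains.
r4c1 = 1: row 4 has {2,6}; col 1 has {2,3,4,5,6}; box has {3,5} → only 1 remains.
r4c2 = 4: row 4 has {1,2,6}; col 2 has {1,3,5}; box has {1,3,5} → only 4 remains.
r4c6 = 5: row 4 has {1,2,4,6}; col 6 has {2,3,4,6}; box has {3,4,6} → only 5 remains.
r5c2 = 2: row 5 has {3,4,5,6}; col 2 has {1,3,4,5}; box has {1,3,4,5} → only 2 remains.
r5c5 = 1: row 5 has {2,3,4,5,6}; col 5 has {3,6}; box has {3,4,5,6} → only 1 remains.
r6c2 = 6: row 6 has {1,3,4}; col 2 has {1,2,3,4,5}; box has {1,2,3,4,5} → only 6 remains.
r6c3 = 5: row 6 has {1,3,4,6}; col 3 has {1,2,4,6}; box has {1,2,4,6} → only 5 remains.
r6c5 = 2: row 6 has {1,3,4,5,6}; col 5 has {1,3,6}; box has {1,3,4,5,6} → only 2 remains.
r2c5 = 5: row 2 has {2,3,4,6}; col 5 has {1,2,3,6}; box has {2,3,6} → only 5 remains.
r2c6 = 1: row 2 has {2,3,4,5,6}; col 6 has {2,3,4,5,6}; box has {2,3,5,6} → only 1 remains.
r3c5 = 4: row 3 has {1,2,3,5,6}; col 5 has {1,2,3,5,6}; box has {1,2,3,5,6} → only 4 remains.
r4c3 = 3: row 4 has {1,2,4,5,6}; col 3 has {1,2,4,5,6}; box has {1,2,4,5,6} → only 3 remains.

143265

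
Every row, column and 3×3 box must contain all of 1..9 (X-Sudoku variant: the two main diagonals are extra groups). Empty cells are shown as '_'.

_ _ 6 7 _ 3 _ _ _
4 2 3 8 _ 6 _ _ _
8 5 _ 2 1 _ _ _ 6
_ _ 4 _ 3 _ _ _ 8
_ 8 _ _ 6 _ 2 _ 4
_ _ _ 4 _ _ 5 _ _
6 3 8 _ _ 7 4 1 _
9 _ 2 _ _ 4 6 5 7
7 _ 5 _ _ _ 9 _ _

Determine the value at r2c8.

9

r1c1 = 1 (sole candidate).
r1c2 = 9 (sole candidate).
r1c7 = 8 (sole candidate).
r2c8 = 9: row 2 has {2,3,4,6,8}; col 8 has {1,5}; box has {6,8}; anti-diagonal has {4,6,7,8} → only 9 remains.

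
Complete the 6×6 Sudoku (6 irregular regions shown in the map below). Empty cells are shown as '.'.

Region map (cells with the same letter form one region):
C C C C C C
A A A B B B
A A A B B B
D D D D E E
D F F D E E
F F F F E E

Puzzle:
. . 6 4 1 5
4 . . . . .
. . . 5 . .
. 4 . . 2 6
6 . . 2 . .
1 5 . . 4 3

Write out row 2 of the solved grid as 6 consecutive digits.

465132

R5C2 = 3: row 5 has {2,6}; col 2 has {4,5}; region has {1,5} → only 3 remains.
R5C3 = 4: row 5 has {2,3,6}; col 3 has {6}; region has {1,3,5} → only 4 remains.
R5C5 = 5: row 5 has {2,3,4,6}; col 5 has {1,2,4}; region has {2,3,4,6} → only 5 remains.
R5C6 = 1: row 5 has {2,3,4,5,6}; col 6 has {3,5,6}; region has {2,3,4,5,6} → only 1 remains.
R6C3 = 2: row 6 has {1,3,4,5}; col 3 has {4,6}; region has {1,3,4,5} → only 2 remains.
R6C4 = 6: row 6 has {1,2,3,4,5}; col 4 has {2,4,5}; region has {1,2,3,4,5} → only 6 remains.
R1C2 = 2: row 1 has {1,4,5,6}; col 2 has {3,4,5}; region has {1,4,5,6} → only 2 remains.
R2C6 = 2: row 2 has {4}; col 6 has {1,3,5,6}; region has {5} → only 2 remains.
R3C6 = 4: row 3 has {5}; col 6 has {1,2,3,5,6}; region has {2,5} → only 4 remains.
R1C1 = 3: row 1 has {1,2,4,5,6}; col 1 has {1,4,6}; region has {1,2,4,5,6} → only 3 remains.
R3C1 = 2: row 3 has {4,5}; col 1 has {1,3,4,6}; region has {4} → only 2 remains.
R4C1 = 5: row 4 has {2,4,6}; col 1 has {1,2,3,4,6}; region has {2,4,6} → only 5 remains.
R2C3 = 5: in row 2, 5 can only go here (every other open cell in that row sees a 5).
R3C3 = 3: in region A, 3 can only go here (every other open cell in that region sees a 3).
R3C5 = 6: row 3 has {2,3,4,5}; col 5 has {1,2,4,5}; region has {2,4,5} → only 6 remains.
R4C3 = 1: row 4 has {2,4,5,6}; col 3 has {2,3,4,5,6}; region has {2,4,5,6} → only 1 remains.
R4C4 = 3: row 4 has {1,2,4,5,6}; col 4 has {2,4,5,6}; region has {1,2,4,5,6} → only 3 remains.
R2C4 = 1: row 2 has {2,4,5}; col 4 has {2,3,4,5,6}; region has {2,4,5,6} → only 1 remains.
R2C5 = 3: row 2 has {1,2,4,5}; col 5 has {1,2,4,5,6}; region has {1,2,4,5,6} → only 3 remains.
R3C2 = 1: row 3 has {2,3,4,5,6}; col 2 has {2,3,4,5}; region has {2,3,4,5} → only 1 remains.
R2C2 = 6: row 2 has {1,2,3,4,5}; col 2 has {1,2,3,4,5}; region has {1,2,3,4,5} → only 6 remains.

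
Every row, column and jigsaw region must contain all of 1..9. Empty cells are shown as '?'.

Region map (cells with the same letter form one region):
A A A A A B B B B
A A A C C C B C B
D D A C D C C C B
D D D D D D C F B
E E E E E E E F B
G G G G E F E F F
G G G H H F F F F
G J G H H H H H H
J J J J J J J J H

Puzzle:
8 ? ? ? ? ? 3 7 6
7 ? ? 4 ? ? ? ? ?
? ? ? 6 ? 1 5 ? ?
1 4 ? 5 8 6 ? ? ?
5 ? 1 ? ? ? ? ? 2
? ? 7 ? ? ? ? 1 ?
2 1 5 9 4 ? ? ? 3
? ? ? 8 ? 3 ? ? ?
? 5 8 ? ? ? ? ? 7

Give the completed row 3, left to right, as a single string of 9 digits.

row 4, column 9 = 9: row 4 has {1,4,5,6,8}; col 9 has {2,3,6,7}; region has {2,3,6,7} → only 9 remains.
row 6, column 4 = 3: row 6 has {1,7}; col 4 has {4,5,6,8,9}; region has {1,2,5,7} → only 3 remains.
row 4, column 8 = 2: row 4 has {1,4,5,6,8,9}; col 8 has {1,7}; region has {1,3} → only 2 remains.
row 5, column 4 = 7: row 5 has {1,2,5}; col 4 has {3,4,5,6,8,9}; region has {1,5} → only 7 remains.
row 4, column 3 = 3: row 4 has {1,2,4,5,6,8,9}; col 3 has {1,5,7,8}; region has {1,4,5,6,8} → only 3 remains.
row 4, column 7 = 7: row 4 has {1,2,3,4,5,6,8,9}; col 7 has {3,5}; region has {1,4,5,6} → only 7 remains.
row 3, column 1 = 9: row 3 has {1,5,6}; col 1 has {1,2,5,7,8}; region has {1,3,4,5,6,8} → only 9 remains.
row 2, column 9 = 5: in row 2, 5 can only go here (every other open cell in that row sees a 5).
row 1, column 6 = 4: row 1 has {3,6,7,8}; col 6 has {1,3,6}; region has {2,3,5,6,7,9} → only 4 remains.
row 3, column 9 = 8: row 3 has {1,5,6,9}; col 9 has {2,3,5,6,7,9}; region has {2,3,4,5,6,7,9} → only 8 remains.
row 6, column 9 = 4: row 6 has {1,3,7}; col 9 has {2,3,5,6,7,8,9}; region has {1,2,3} → only 4 remains.
row 8, column 9 = 1: row 8 has {3,8}; col 9 has {2,3,4,5,6,7,8,9}; region has {3,4,7,8,9} → only 1 remains.
row 2, column 7 = 1: row 2 has {4,5,7}; col 7 has {3,5,7}; region has {2,3,4,5,6,7,8,9} → only 1 remains.
row 3, column 8 = 3: row 3 has {1,5,6,8,9}; col 8 has {1,2,7}; region has {1,4,5,6,7} → only 3 remains.
row 6, column 1 = 6: row 6 has {1,3,4,7}; col 1 has {1,2,5,7,8,9}; region has {1,2,3,5,7} → only 6 remains.
row 8, column 1 = 4: row 8 has {1,3,8}; col 1 has {1,2,5,6,7,8,9}; region has {1,2,3,5,6,7} → only 4 remains.
row 8, column 3 = 9: row 8 has {1,3,4,8}; col 3 has {1,3,5,7,8}; region has {1,2,3,4,5,6,7} → only 9 remains.
row 9, column 1 = 3: row 9 has {5,7,8}; col 1 has {1,2,4,5,6,7,8,9}; region has {5,8} → only 3 remains.
row 1, column 3 = 2: row 1 has {3,4,6,7,8}; col 3 has {1,3,5,7,8,9}; region has {7,8} → only 2 remains.
row 1, column 4 = 1: row 1 has {2,3,4,6,7,8}; col 4 has {3,4,5,6,7,8,9}; region has {2,7,8} → only 1 remains.
row 2, column 3 = 6: row 2 has {1,4,5,7}; col 3 has {1,2,3,5,7,8,9}; region has {1,2,7,8} → only 6 remains.
row 3, column 3 = 4: row 3 has {1,3,5,6,8,9}; col 3 has {1,2,3,5,6,7,8,9}; region has {1,2,6,7,8} → only 4 remains.
row 6, column 2 = 8: row 6 has {1,3,4,6,7}; col 2 has {1,4,5}; region has {1,2,3,4,5,6,7,9} → only 8 remains.
row 9, column 4 = 2: row 9 has {3,5,7,8}; col 4 has {1,3,4,5,6,7,8,9}; region has {3,5,8} → only 2 remains.
row 9, column 6 = 9: row 9 has {2,3,5,7,8}; col 6 has {1,3,4,6}; region has {2,3,5,8} → only 9 remains.
row 1, column 2 = 9: row 1 has {1,2,3,4,6,7,8}; col 2 has {1,4,5,8}; region has {1,2,4,6,7,8} → only 9 remains.
row 1, column 5 = 5: row 1 has {1,2,3,4,6,7,8,9}; col 5 has {4,8}; region has {1,2,4,6,7,8,9} → only 5 remains.
row 2, column 2 = 3: row 2 has {1,4,5,6,7}; col 2 has {1,4,5,8,9}; region has {1,2,4,5,6,7,8,9} → only 3 remains.
row 5, column 2 = 6: row 5 has {1,2,5,7}; col 2 has {1,3,4,5,8,9}; region has {1,5,7} → only 6 remains.
row 5, column 6 = 8: row 5 has {1,2,5,6,7}; col 6 has {1,3,4,6,9}; region has {1,5,6,7} → only 8 remains.
row 5, column 8 = 9: row 5 has {1,2,5,6,7,8}; col 8 has {1,2,3,7}; region has {1,2,3,4} → only 9 remains.
row 6, column 6 = 5: row 6 has {1,3,4,6,7,8}; col 6 has {1,3,4,6,8,9}; region has {1,2,3,4,9} → only 5 remains.
row 7, column 6 = 7: row 7 has {1,2,3,4,5,9}; col 6 has {1,3,4,5,6,8,9}; region has {1,2,3,4,5,9} → only 7 remains.
row 8, column 2 = 7: row 8 has {1,3,4,8,9}; col 2 has {1,3,4,5,6,8,9}; region has {2,3,5,8,9} → only 7 remains.
row 2, column 6 = 2: row 2 has {1,3,4,5,6,7}; col 6 has {1,3,4,5,6,7,8,9}; region has {1,3,4,5,6,7} → only 2 remains.
row 2, column 8 = 8: row 2 has {1,2,3,4,5,6,7}; col 8 has {1,2,3,7,9}; region has {1,2,3,4,5,6,7} → only 8 remains.
row 3, column 2 = 2: row 3 has {1,3,4,5,6,8,9}; col 2 has {1,3,4,5,6,7,8,9}; region has {1,3,4,5,6,8,9} → only 2 remains.
row 3, column 5 = 7: row 3 has {1,2,3,4,5,6,8,9}; col 5 has {4,5,8}; region has {1,2,3,4,5,6,8,9} → only 7 remains.

924671538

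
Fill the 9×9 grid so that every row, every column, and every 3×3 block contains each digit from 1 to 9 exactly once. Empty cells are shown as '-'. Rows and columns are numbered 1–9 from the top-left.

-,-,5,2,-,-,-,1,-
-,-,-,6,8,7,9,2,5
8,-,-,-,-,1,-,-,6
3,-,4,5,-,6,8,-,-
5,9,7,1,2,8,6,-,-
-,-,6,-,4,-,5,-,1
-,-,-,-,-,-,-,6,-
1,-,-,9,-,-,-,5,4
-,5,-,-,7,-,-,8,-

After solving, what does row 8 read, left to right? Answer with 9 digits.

R2C1 = 4 (sole candidate).
R4C5 = 9 (sole candidate).
R4C8 = 7 (sole candidate).
R4C9 = 2 (sole candidate).
R5C9 = 3 (sole candidate).
R6C1 = 2 (sole candidate).
R6C2 = 8 (sole candidate).
R6C6 = 3 (sole candidate).
R6C8 = 9 (sole candidate).
R8C6 = 2: row 8 has {1,4,5,9}; col 6 has {1,3,6,7,8}; box has {7,9} → only 2 remains.
R9C6 = 4 (sole candidate).
R9C9 = 9 (sole candidate).
R1C5 = 3 (sole candidate).
R1C6 = 9 (sole candidate).
R3C4 = 4 (sole candidate).
R3C5 = 5 (sole candidate).
R3C8 = 3 (sole candidate).
R4C2 = 1 (sole candidate).
R5C8 = 4 (sole candidate).
R6C4 = 7 (sole candidate).
R7C5 = 1 (sole candidate).
R7C6 = 5 (sole candidate).
R7C9 = 7 (sole candidate).
R8C5 = 6: row 8 has {1,2,4,5,9}; col 5 has {1,2,3,4,5,7,8,9}; box has {1,2,4,5,7,9} → only 6 remains.
R8C7 = 3: row 8 has {1,2,4,5,6,9}; col 7 has {5,6,8,9}; box has {4,5,6,7,8,9} → only 3 remains.
R9C1 = 6 (sole candidate).
R9C4 = 3 (sole candidate).
R1C1 = 7 (sole candidate).
R1C2 = 6 (sole candidate).
R1C7 = 4 (sole candidate).
R1C9 = 8 (sole candidate).
R2C2 = 3 (sole candidate).
R2C3 = 1 (sole candidate).
R3C2 = 2 (sole candidate).
R3C3 = 9 (sole candidate).
R3C7 = 7 (sole candidate).
R7C1 = 9 (sole candidate).
R7C2 = 4 (sole candidate).
R7C4 = 8 (sole candidate).
R7C7 = 2 (sole candidate).
R8C2 = 7: row 8 has {1,2,3,4,5,6,9}; col 2 has {1,2,3,4,5,6,8,9}; box has {1,4,5,6,9} → only 7 remains.
R8C3 = 8: row 8 has {1,2,3,4,5,6,7,9}; col 3 has {1,4,5,6,7,9}; box has {1,4,5,6,7,9} → only 8 remains.

178962354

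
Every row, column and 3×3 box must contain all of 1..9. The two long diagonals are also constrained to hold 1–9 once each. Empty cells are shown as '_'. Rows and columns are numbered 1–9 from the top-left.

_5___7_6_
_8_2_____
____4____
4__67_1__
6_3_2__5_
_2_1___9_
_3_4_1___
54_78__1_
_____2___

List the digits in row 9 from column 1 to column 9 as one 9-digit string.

871392645

R4C2 = 9 (sole candidate).
R5C2 = 1 (hidden single in row 5).
R9C3 = 1: in row 9, 1 can only go here (every other open cell in that row sees a 1).
R1C5 = 1 (hidden single in row 1).
R9C8 = 4: in column 8, 4 can only go here (every other open cell in that column sees a 4).
R6C6 = 4 (hidden single in main diagonal).
R7C3 = 6 (hidden single in anti-diagonal).
R9C2 = 7: row 9 has {1,2,4}; col 2 has {1,2,3,4,5,8,9}; box has {1,3,4,5,6} → only 7 remains.
R3C2 = 6 (sole candidate).
Singles propagation stalls; R9C9 is still open with candidates {3,5,9}.
  Try R9C9 = 3: this forces R1C1=9, R1C9=8; then R9C1 has no candidate left — contradiction.
  Try R9C9 = 9: this forces R1C1=3, R1C9=8; then R9C1 has no candidate left — contradiction.
So R9C9 = 5.
R7C5 = 5 (hidden single in row 7).
R6C5 = 3 (sole candidate).
R6C3 = 5 (hidden single in row 6).
R4C3 = 8 (sole candidate).
R4C6 = 5 (sole candidate).
R6C1 = 7 (sole candidate).
R2C7 = 5 (hidden single in row 2).
R3C4 = 5 (hidden single in row 3).
R1C1 = 3 (hidden single in main diagonal).
R9C4 = 3: in column 4, 3 can only go here (every other open cell in that column sees a 3).
Singles propagation stalls; R9C1 is still open with candidates {8,9}.
  Try R9C1 = 9: this forces R1C9=8, R2C1=1, R3C1=2, R6C9=6, R7C1=8; then column 8 has no cell left for 8 — contradiction.
So R9C1 = 8.
R1C9 = 9 (sole candidate).
R1C4 = 8 (sole candidate).
R5C4 = 9 (sole candidate).
R5C6 = 8 (sole candidate).
R6C7 = 8 (hidden single in column 7).
R6C9 = 6 (sole candidate).
Singles propagation stalls; R9C5 is still open with candidates {6,9}.
  Try R9C5 = 6: this forces R2C5=9, R3C6=3, R3C7=7; then main diagonal has no cell left for 7 — contradiction.
So R9C5 = 9.
R2C5 = 6 (sole candidate).
R8C6 = 6 (sole candidate).
R9C7 = 6: row 9 has {1,2,3,4,5,7,8,9}; col 7 has {1,5,8}; box has {1,4,5} → only 6 remains.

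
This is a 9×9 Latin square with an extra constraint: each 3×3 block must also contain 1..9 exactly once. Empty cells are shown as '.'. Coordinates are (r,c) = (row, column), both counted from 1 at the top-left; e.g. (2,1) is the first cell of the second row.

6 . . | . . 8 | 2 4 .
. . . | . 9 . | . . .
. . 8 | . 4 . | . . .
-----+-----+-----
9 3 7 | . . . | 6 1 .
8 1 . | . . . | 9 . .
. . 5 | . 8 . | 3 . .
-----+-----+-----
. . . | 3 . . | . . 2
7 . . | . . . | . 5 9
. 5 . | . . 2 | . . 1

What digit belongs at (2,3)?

(4,9) = 8: in row 4, 8 can only go here (every other open cell in that row sees an 8).
(8,3) = 3: in row 8, 3 can only go here (every other open cell in that row sees a 3).
(9,1) = 4: row 9 has {1,2,5}; col 1 has {6,7,8,9}; box has {3,5,7} → only 4 remains.
(6,1) = 2: row 6 has {3,5,8}; col 1 has {4,6,7,8,9}; box has {1,3,5,7,8,9} → only 2 remains.
(6,8) = 7: row 6 has {2,3,5,8}; col 8 has {1,4,5}; box has {1,3,6,8,9} → only 7 remains.
(6,9) = 4: row 6 has {2,3,5,7,8}; col 9 has {1,2,8,9}; box has {1,3,6,7,8,9} → only 4 remains.
(7,1) = 1: row 7 has {2,3}; col 1 has {2,4,6,7,8,9}; box has {3,4,5,7} → only 1 remains.
(5,8) = 2: row 5 has {1,8,9}; col 8 has {1,4,5,7}; box has {1,3,4,6,7,8,9} → only 2 remains.
(5,9) = 5: row 5 has {1,2,8,9}; col 9 has {1,2,4,8,9}; box has {1,2,3,4,6,7,8,9} → only 5 remains.
(6,2) = 6: row 6 has {2,3,4,5,7,8}; col 2 has {1,3,5}; box has {1,2,3,5,7,8,9} → only 6 remains.
(5,3) = 4: row 5 has {1,2,5,8,9}; col 3 has {3,5,7,8}; box has {1,2,3,5,6,7,8,9} → only 4 remains.
(2,2) = 4: in row 2, 4 can only go here (every other open cell in that row sees a 4).
(8,2) = 2: in row 8, 2 can only go here (every other open cell in that row sees a 2).
(3,4) = 2: in row 3, 2 can only go here (every other open cell in that row sees a 2).
(2,3) = 2: in row 2, 2 can only go here (every other open cell in that row sees a 2).

2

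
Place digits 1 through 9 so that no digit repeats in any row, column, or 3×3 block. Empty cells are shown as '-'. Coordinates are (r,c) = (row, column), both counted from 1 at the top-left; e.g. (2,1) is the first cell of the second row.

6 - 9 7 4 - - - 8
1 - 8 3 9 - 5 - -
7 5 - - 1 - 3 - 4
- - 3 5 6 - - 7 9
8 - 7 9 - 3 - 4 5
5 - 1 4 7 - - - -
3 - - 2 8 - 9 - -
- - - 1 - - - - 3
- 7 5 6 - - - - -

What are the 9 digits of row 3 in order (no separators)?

752816394

(3,3) = 2: row 3 has {1,3,4,5,7}; col 3 has {1,3,5,7,8,9}; box has {1,5,6,7,8,9} → only 2 remains.
(3,4) = 8: row 3 has {1,2,3,4,5,7}; col 4 has {1,2,3,4,5,6,7,9}; box has {1,3,4,7,9} → only 8 remains.
(3,6) = 6: row 3 has {1,2,3,4,5,7,8}; col 6 has {3}; box has {1,3,4,7,8,9} → only 6 remains.
(3,8) = 9: row 3 has {1,2,3,4,5,6,7,8}; col 8 has {4,7}; box has {3,4,5,8} → only 9 remains.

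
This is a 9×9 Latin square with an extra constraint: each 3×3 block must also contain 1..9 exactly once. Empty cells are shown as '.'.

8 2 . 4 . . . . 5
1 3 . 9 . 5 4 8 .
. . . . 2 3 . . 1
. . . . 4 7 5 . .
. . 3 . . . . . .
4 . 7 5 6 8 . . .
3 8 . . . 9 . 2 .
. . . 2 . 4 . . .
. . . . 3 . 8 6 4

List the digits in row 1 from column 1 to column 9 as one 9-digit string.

829416375

R2C3 = 6 (sole candidate).
R2C5 = 7 (sole candidate).
R2C9 = 2 (sole candidate).
R5C4 = 1 (sole candidate).
R5C5 = 9 (sole candidate).
R5C6 = 2 (sole candidate).
R7C9 = 7 (sole candidate).
R9C4 = 7 (sole candidate).
R9C6 = 1 (sole candidate).
R1C3 = 9: row 1 has {2,4,5,8}; col 3 has {3,6,7}; box has {1,2,3,6,8} → only 9 remains.
R1C5 = 1: row 1 has {2,4,5,8,9}; col 5 has {2,3,4,6,7,9}; box has {2,3,4,5,7,9} → only 1 remains.
R1C6 = 6: row 1 has {1,2,4,5,8,9}; col 6 has {1,2,3,4,5,7,8,9}; box has {1,2,3,4,5,7,9} → only 6 remains.
R3C4 = 8 (sole candidate).
R4C4 = 3 (sole candidate).
R7C4 = 6 (sole candidate).
R7C5 = 5 (sole candidate).
R7C7 = 1 (sole candidate).
R8C5 = 8 (sole candidate).
R7C3 = 4 (sole candidate).
R3C3 = 5 (sole candidate).
R8C3 = 1 (sole candidate).
R9C3 = 2 (sole candidate).
R3C1 = 7 (sole candidate).
R3C2 = 4 (sole candidate).
R3C8 = 9 (sole candidate).
R4C3 = 8 (sole candidate).
R4C8 = 1 (sole candidate).
R6C8 = 3 (sole candidate).
R6C9 = 9 (sole candidate).
R8C8 = 5 (sole candidate).
R8C9 = 3 (sole candidate).
R1C8 = 7: row 1 has {1,2,4,5,6,8,9}; col 8 has {1,2,3,5,6,8,9}; box has {1,2,4,5,8,9} → only 7 remains.
R3C7 = 6 (sole candidate).
R4C9 = 6 (sole candidate).
R5C7 = 7 (sole candidate).
R5C8 = 4 (sole candidate).
R5C9 = 8 (sole candidate).
R6C2 = 1 (sole candidate).
R6C7 = 2 (sole candidate).
R8C7 = 9 (sole candidate).
R1C7 = 3: row 1 has {1,2,4,5,6,7,8,9}; col 7 has {1,2,4,5,6,7,8,9}; box has {1,2,4,5,6,7,8,9} → only 3 remains.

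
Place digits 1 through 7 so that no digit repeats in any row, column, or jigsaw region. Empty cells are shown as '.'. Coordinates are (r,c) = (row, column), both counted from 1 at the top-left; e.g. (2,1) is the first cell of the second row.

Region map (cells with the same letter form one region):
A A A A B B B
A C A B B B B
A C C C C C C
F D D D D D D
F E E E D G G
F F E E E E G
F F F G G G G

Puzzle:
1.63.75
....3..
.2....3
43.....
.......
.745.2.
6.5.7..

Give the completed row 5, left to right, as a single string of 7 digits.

2637451

(1,2) = 4: row 1 has {1,3,5,6,7}; col 2 has {2,3,7}; region has {1,3,6} → only 4 remains.
(1,5) = 2: row 1 has {1,3,4,5,6,7}; col 5 has {3,7}; region has {3,5,7} → only 2 remains.
(6,1) = 3: row 6 has {2,4,5,7}; col 1 has {1,4,6}; region has {4,5,6,7} → only 3 remains.
(7,2) = 1: row 7 has {5,6,7}; col 2 has {2,3,4,7}; region has {3,4,5,6,7} → only 1 remains.
(5,1) = 2: row 5 has {}; col 1 has {1,3,4,6}; region has {1,3,4,5,6,7} → only 2 remains.
(5,2) = 6: row 5 has {2}; col 2 has {1,2,3,4,7}; region has {2,4,5} → only 6 remains.
(6,5) = 1: row 6 has {2,3,4,5,7}; col 5 has {2,3,7}; region has {2,4,5,6} → only 1 remains.
(6,7) = 6: row 6 has {1,2,3,4,5,7}; col 7 has {3,5}; region has {7} → only 6 remains.
(2,2) = 5: row 2 has {3}; col 2 has {1,2,3,4,6,7}; region has {2,3} → only 5 remains.
(5,4) = 7: row 5 has {2,6}; col 4 has {3,5}; region has {1,2,4,5,6} → only 7 remains.
(2,1) = 7: row 2 has {3,5}; col 1 has {1,2,3,4,6}; region has {1,3,4,6} → only 7 remains.
(2,3) = 2: row 2 has {3,5,7}; col 3 has {4,5,6}; region has {1,3,4,6,7} → only 2 remains.
(3,1) = 5: row 3 has {2,3}; col 1 has {1,2,3,4,6,7}; region has {1,2,3,4,6,7} → only 5 remains.
(5,3) = 3: row 5 has {2,6,7}; col 3 has {2,4,5,6}; region has {1,2,4,5,6,7} → only 3 remains.
(3,3) = 7: in row 3, 7 can only go here (every other open cell in that row sees a 7).
(4,3) = 1: row 4 has {3,4}; col 3 has {2,3,4,5,6,7}; region has {3} → only 1 remains.
(4,7) = 7: in row 4, 7 can only go here (every other open cell in that row sees a 7).
(4,4) = 2: in row 4, 2 can only go here (every other open cell in that row sees a 2).
(7,4) = 4: row 7 has {1,5,6,7}; col 4 has {2,3,5,7}; region has {6,7} → only 4 remains.
(7,6) = 3: row 7 has {1,4,5,6,7}; col 6 has {2,7}; region has {4,6,7} → only 3 remains.
(7,7) = 2: row 7 has {1,3,4,5,6,7}; col 7 has {3,5,6,7}; region has {3,4,6,7} → only 2 remains.
(5,7) = 1: row 5 has {2,3,6,7}; col 7 has {2,3,5,6,7}; region has {2,3,4,6,7} → only 1 remains.
(2,7) = 4: row 2 has {2,3,5,7}; col 7 has {1,2,3,5,6,7}; region has {2,3,5,7} → only 4 remains.
(5,6) = 5: row 5 has {1,2,3,6,7}; col 6 has {2,3,7}; region has {1,2,3,4,6,7} → only 5 remains.
(4,6) = 6: row 4 has {1,2,3,4,7}; col 6 has {2,3,5,7}; region has {1,2,3,7} → only 6 remains.
(5,5) = 4: row 5 has {1,2,3,5,6,7}; col 5 has {1,2,3,7}; region has {1,2,3,6,7} → only 4 remains.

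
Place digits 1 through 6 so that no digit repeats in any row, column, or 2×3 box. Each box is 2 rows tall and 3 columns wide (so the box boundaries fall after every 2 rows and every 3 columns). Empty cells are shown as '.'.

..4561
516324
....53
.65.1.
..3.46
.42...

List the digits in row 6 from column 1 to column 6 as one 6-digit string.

R3C2 = 2: row 3 has {3,5}; col 2 has {1,4,6}; box has {5,6} → only 2 remains.
R3C3 = 1: row 3 has {2,3,5}; col 3 has {2,3,4,5,6}; box has {2,5,6} → only 1 remains.
R4C6 = 2: row 4 has {1,5,6}; col 6 has {1,3,4,6}; box has {1,3,5} → only 2 remains.
R5C1 = 1: row 5 has {3,4,6}; col 1 has {5}; box has {2,3,4} → only 1 remains.
R5C2 = 5: row 5 has {1,3,4,6}; col 2 has {1,2,4,6}; box has {1,2,3,4} → only 5 remains.
R5C4 = 2: row 5 has {1,3,4,5,6}; col 4 has {3,5}; box has {4,6} → only 2 remains.
R6C1 = 6: row 6 has {2,4}; col 1 has {1,5}; box has {1,2,3,4,5} → only 6 remains.
R6C4 = 1: row 6 has {2,4,6}; col 4 has {2,3,5}; box has {2,4,6} → only 1 remains.
R6C5 = 3: row 6 has {1,2,4,6}; col 5 has {1,2,4,5,6}; box has {1,2,4,6} → only 3 remains.
R6C6 = 5: row 6 has {1,2,3,4,6}; col 6 has {1,2,3,4,6}; box has {1,2,3,4,6} → only 5 remains.

642135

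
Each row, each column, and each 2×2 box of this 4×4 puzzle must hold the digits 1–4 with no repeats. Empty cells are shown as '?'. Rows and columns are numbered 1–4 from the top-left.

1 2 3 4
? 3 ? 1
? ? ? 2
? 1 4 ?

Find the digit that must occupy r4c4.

3

r2c1 = 4 (sole candidate).
r2c3 = 2 (sole candidate).
r3c1 = 3 (sole candidate).
r3c2 = 4 (sole candidate).
r3c3 = 1 (sole candidate).
r4c1 = 2 (sole candidate).
r4c4 = 3: row 4 has {1,2,4}; col 4 has {1,2,4}; box has {1,2,4} → only 3 remains.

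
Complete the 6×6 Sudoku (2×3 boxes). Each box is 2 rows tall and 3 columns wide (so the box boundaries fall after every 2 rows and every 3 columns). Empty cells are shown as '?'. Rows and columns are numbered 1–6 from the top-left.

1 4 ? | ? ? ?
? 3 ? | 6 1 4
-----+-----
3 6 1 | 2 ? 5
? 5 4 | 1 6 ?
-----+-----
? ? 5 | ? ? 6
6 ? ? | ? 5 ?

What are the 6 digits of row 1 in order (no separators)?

row 2, column 3 = 2: row 2 has {1,3,4,6}; col 3 has {1,4,5}; box has {1,3,4} → only 2 remains.
row 3, column 5 = 4: row 3 has {1,2,3,5,6}; col 5 has {1,5,6}; box has {1,2,5,6} → only 4 remains.
row 4, column 1 = 2: row 4 has {1,4,5,6}; col 1 has {1,3,6}; box has {1,3,4,5,6} → only 2 remains.
row 4, column 6 = 3: row 4 has {1,2,4,5,6}; col 6 has {4,5,6}; box has {1,2,4,5,6} → only 3 remains.
row 5, column 1 = 4: row 5 has {5,6}; col 1 has {1,2,3,6}; box has {5,6} → only 4 remains.
row 5, column 4 = 3: row 5 has {4,5,6}; col 4 has {1,2,6}; box has {5,6} → only 3 remains.
row 5, column 5 = 2: row 5 has {3,4,5,6}; col 5 has {1,4,5,6}; box has {3,5,6} → only 2 remains.
row 6, column 3 = 3: row 6 has {5,6}; col 3 has {1,2,4,5}; box has {4,5,6} → only 3 remains.
row 6, column 4 = 4: row 6 has {3,5,6}; col 4 has {1,2,3,6}; box has {2,3,5,6} → only 4 remains.
row 6, column 6 = 1: row 6 has {3,4,5,6}; col 6 has {3,4,5,6}; box has {2,3,4,5,6} → only 1 remains.
row 1, column 3 = 6: row 1 has {1,4}; col 3 has {1,2,3,4,5}; box has {1,2,3,4} → only 6 remains.
row 1, column 4 = 5: row 1 has {1,4,6}; col 4 has {1,2,3,4,6}; box has {1,4,6} → only 5 remains.
row 1, column 5 = 3: row 1 has {1,4,5,6}; col 5 has {1,2,4,5,6}; box has {1,4,5,6} → only 3 remains.
row 1, column 6 = 2: row 1 has {1,3,4,5,6}; col 6 has {1,3,4,5,6}; box has {1,3,4,5,6} → only 2 remains.

146532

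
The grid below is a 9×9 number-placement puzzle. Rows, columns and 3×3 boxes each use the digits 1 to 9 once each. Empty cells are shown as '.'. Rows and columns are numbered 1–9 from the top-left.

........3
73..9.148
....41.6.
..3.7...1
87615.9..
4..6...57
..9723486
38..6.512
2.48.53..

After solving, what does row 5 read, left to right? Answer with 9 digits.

876152934

r1c5 = 8: row 1 has {3}; col 5 has {2,4,5,6,7,9}; box has {1,4,9} → only 8 remains.
r4c8 = 2: row 4 has {1,3,7}; col 8 has {1,4,5,6,8}; box has {1,5,7,9} → only 2 remains.
r5c8 = 3: row 5 has {1,5,6,7,8,9}; col 8 has {1,2,4,5,6,8}; box has {1,2,5,7,9} → only 3 remains.
r5c9 = 4: row 5 has {1,3,5,6,7,8,9}; col 9 has {1,2,3,6,7,8}; box has {1,2,3,5,7,9} → only 4 remains.
r6c5 = 3: row 6 has {4,5,6,7}; col 5 has {2,4,5,6,7,8,9}; box has {1,5,6,7} → only 3 remains.
r6c7 = 8: row 6 has {3,4,5,6,7}; col 7 has {1,3,4,5,9}; box has {1,2,3,4,5,7,9} → only 8 remains.
r8c3 = 7: row 8 has {1,2,3,5,6,8}; col 3 has {3,4,6,9}; box has {2,3,4,8,9} → only 7 remains.
r9c5 = 1: row 9 has {2,3,4,5,8}; col 5 has {2,3,4,5,6,7,8,9}; box has {2,3,5,6,7,8} → only 1 remains.
r9c9 = 9: row 9 has {1,2,3,4,5,8}; col 9 has {1,2,3,4,6,7,8}; box has {1,2,3,4,5,6,8} → only 9 remains.
r3c9 = 5: row 3 has {1,4,6}; col 9 has {1,2,3,4,6,7,8,9}; box has {1,3,4,6,8} → only 5 remains.
r4c7 = 6: row 4 has {1,2,3,7}; col 7 has {1,3,4,5,8,9}; box has {1,2,3,4,5,7,8,9} → only 6 remains.
r5c6 = 2: row 5 has {1,3,4,5,6,7,8,9}; col 6 has {1,3,5}; box has {1,3,5,6,7} → only 2 remains.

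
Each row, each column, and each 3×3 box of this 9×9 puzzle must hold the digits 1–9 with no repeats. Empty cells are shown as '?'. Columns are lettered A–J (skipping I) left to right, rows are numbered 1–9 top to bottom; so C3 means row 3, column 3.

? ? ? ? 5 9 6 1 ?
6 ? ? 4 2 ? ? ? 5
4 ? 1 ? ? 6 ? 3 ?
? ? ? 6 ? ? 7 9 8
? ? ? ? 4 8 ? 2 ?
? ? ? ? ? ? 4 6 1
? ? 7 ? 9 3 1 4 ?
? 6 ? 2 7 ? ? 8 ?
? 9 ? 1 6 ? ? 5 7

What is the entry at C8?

H2 = 7: row 2 has {2,4,5,6}; col 8 has {1,2,3,4,5,6,8,9}; box has {1,3,5,6} → only 7 remains.
E3 = 8: row 3 has {1,3,4,6}; col 5 has {2,4,5,6,7,9}; box has {2,4,5,6,9} → only 8 remains.
J5 = 3: row 5 has {2,4,8}; col 9 has {1,5,7,8}; box has {1,2,4,6,7,8,9} → only 3 remains.
E6 = 3: row 6 has {1,4,6}; col 5 has {2,4,5,6,7,8,9}; box has {4,6,8} → only 3 remains.
J8 = 9: row 8 has {2,6,7,8}; col 9 has {1,3,5,7,8}; box has {1,4,5,7,8} → only 9 remains.
F9 = 4: row 9 has {1,5,6,7,9}; col 6 has {3,6,8,9}; box has {1,2,3,6,7,9} → only 4 remains.
F2 = 1: row 2 has {2,4,5,6,7}; col 6 has {3,4,6,8,9}; box has {2,4,5,6,8,9} → only 1 remains.
D3 = 7: row 3 has {1,3,4,6,8}; col 4 has {1,2,4,6}; box has {1,2,4,5,6,8,9} → only 7 remains.
J3 = 2: row 3 has {1,3,4,6,7,8}; col 9 has {1,3,5,7,8,9}; box has {1,3,5,6,7} → only 2 remains.
E4 = 1: row 4 has {6,7,8,9}; col 5 has {2,3,4,5,6,7,8,9}; box has {3,4,6,8} → only 1 remains.
G5 = 5: row 5 has {2,3,4,8}; col 7 has {1,4,6,7}; box has {1,2,3,4,6,7,8,9} → only 5 remains.
J7 = 6: row 7 has {1,3,4,7,9}; col 9 has {1,2,3,5,7,8,9}; box has {1,4,5,7,8,9} → only 6 remains.
F8 = 5: row 8 has {2,6,7,8,9}; col 6 has {1,3,4,6,8,9}; box has {1,2,3,4,6,7,9} → only 5 remains.
G8 = 3: row 8 has {2,5,6,7,8,9}; col 7 has {1,4,5,6,7}; box has {1,4,5,6,7,8,9} → only 3 remains.
G9 = 2: row 9 has {1,4,5,6,7,9}; col 7 has {1,3,4,5,6,7}; box has {1,3,4,5,6,7,8,9} → only 2 remains.
D1 = 3: row 1 has {1,5,6,9}; col 4 has {1,2,4,6,7}; box has {1,2,4,5,6,7,8,9} → only 3 remains.
J1 = 4: row 1 has {1,3,5,6,9}; col 9 has {1,2,3,5,6,7,8,9}; box has {1,2,3,5,6,7} → only 4 remains.
B3 = 5: row 3 has {1,2,3,4,6,7,8}; col 2 has {6,9}; box has {1,4,6} → only 5 remains.
G3 = 9: row 3 has {1,2,3,4,5,6,7,8}; col 7 has {1,2,3,4,5,6,7}; box has {1,2,3,4,5,6,7} → only 9 remains.
F4 = 2: row 4 has {1,6,7,8,9}; col 6 has {1,3,4,5,6,8,9}; box has {1,3,4,6,8} → only 2 remains.
D5 = 9: row 5 has {2,3,4,5,8}; col 4 has {1,2,3,4,6,7}; box has {1,2,3,4,6,8} → only 9 remains.
D6 = 5: row 6 has {1,3,4,6}; col 4 has {1,2,3,4,6,7,9}; box has {1,2,3,4,6,8,9} → only 5 remains.
F6 = 7: row 6 has {1,3,4,5,6}; col 6 has {1,2,3,4,5,6,8,9}; box has {1,2,3,4,5,6,8,9} → only 7 remains.
D7 = 8: row 7 has {1,3,4,6,7,9}; col 4 has {1,2,3,4,5,6,7,9}; box has {1,2,3,4,5,6,7,9} → only 8 remains.
A8 = 1: row 8 has {2,3,5,6,7,8,9}; col 1 has {4,6}; box has {6,7,9} → only 1 remains.
C8 = 4: row 8 has {1,2,3,5,6,7,8,9}; col 3 has {1,7}; box has {1,6,7,9} → only 4 remains.

4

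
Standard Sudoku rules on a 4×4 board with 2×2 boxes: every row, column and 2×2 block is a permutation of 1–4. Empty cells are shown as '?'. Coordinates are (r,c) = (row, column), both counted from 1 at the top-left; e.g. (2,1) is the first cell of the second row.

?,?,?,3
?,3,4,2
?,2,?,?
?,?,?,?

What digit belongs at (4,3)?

(1,3) = 1 (sole candidate).
(2,1) = 1 (sole candidate).
(3,3) = 3 (sole candidate).
(4,3) = 2: row 4 has {}; col 3 has {1,3,4}; box has {3} → only 2 remains.

2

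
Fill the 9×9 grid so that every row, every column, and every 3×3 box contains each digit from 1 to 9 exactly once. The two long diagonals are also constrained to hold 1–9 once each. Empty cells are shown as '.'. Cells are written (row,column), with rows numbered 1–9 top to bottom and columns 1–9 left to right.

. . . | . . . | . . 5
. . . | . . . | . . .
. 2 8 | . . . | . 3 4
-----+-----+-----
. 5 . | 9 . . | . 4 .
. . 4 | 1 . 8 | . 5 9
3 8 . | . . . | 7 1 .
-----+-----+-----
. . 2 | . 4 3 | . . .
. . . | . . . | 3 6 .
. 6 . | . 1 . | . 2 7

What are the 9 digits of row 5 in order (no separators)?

(5,2) = 7: row 5 has {1,4,5,8,9}; col 2 has {2,5,6,8}; box has {3,4,5,8} → only 7 remains.
(5,5) = 3: row 5 has {1,4,5,7,8,9}; col 5 has {1,4}; box has {1,8,9}; main diagonal has {6,7,8,9}; anti-diagonal has {2,5} → only 3 remains.
(4,9) = 3: in row 4, 3 can only go here (every other open cell in that row sees a 3).
(4,7) = 8: in row 4, 8 can only go here (every other open cell in that row sees an 8).
(6,3) = 9: in row 6, 9 can only go here (every other open cell in that row sees a 9).
(7,4) = 6: in row 7, 6 can only go here (every other open cell in that row sees a 6).
(6,4) = 4: row 6 has {1,3,7,8,9}; col 4 has {1,6,9}; box has {1,3,8,9}; anti-diagonal has {2,3,5} → only 4 remains.
(7,1) = 7: in row 7, 7 can only go here (every other open cell in that row sees a 7).
(7,7) = 5: in row 7, 5 can only go here (every other open cell in that row sees a 5).
(6,6) = 2: row 6 has {1,3,4,7,8,9}; col 6 has {3,8}; box has {1,3,4,8,9}; main diagonal has {3,5,6,7,8,9} → only 2 remains.
(6,9) = 6: row 6 has {1,2,3,4,7,8,9}; col 9 has {3,4,5,7,9}; box has {1,3,4,5,7,8,9} → only 6 remains.
(5,7) = 2: row 5 has {1,3,4,5,7,8,9}; col 7 has {3,5,7,8}; box has {1,3,4,5,6,7,8,9} → only 2 remains.
(6,5) = 5: row 6 has {1,2,3,4,6,7,8,9}; col 5 has {1,3,4}; box has {1,2,3,4,8,9} → only 5 remains.
(5,1) = 6: row 5 has {1,2,3,4,5,7,8,9}; col 1 has {3,7}; box has {3,4,5,7,8,9} → only 6 remains.

674138259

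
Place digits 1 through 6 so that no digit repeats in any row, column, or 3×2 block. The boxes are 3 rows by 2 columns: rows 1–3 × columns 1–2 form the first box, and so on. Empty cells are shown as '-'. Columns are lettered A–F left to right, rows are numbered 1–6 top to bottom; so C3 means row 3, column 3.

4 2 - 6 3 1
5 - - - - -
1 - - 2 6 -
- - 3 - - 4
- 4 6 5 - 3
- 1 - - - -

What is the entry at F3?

5

C1 = 5: row 1 has {1,2,3,4,6}; col 3 has {3,6}; box has {2,6} → only 5 remains.
F2 = 2: row 2 has {5}; col 6 has {1,3,4}; box has {1,3,6} → only 2 remains.
B3 = 3: row 3 has {1,2,6}; col 2 has {1,2,4}; box has {1,2,4,5} → only 3 remains.
C3 = 4: row 3 has {1,2,3,6}; col 3 has {3,5,6}; box has {2,5,6} → only 4 remains.
F3 = 5: row 3 has {1,2,3,4,6}; col 6 has {1,2,3,4}; box has {1,2,3,6} → only 5 remains.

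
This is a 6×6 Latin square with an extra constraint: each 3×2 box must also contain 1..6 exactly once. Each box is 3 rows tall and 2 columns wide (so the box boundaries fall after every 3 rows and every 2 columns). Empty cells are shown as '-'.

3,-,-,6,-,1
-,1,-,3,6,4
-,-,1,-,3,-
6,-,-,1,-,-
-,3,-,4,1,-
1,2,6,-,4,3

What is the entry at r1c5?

r5c1 = 5 (sole candidate).
r5c3 = 2 (sole candidate).
r5c6 = 6 (sole candidate).
r6c4 = 5 (sole candidate).
r2c1 = 2 (sole candidate).
r2c3 = 5 (sole candidate).
r3c1 = 4 (sole candidate).
r3c4 = 2 (sole candidate).
r3c6 = 5 (sole candidate).
r4c2 = 4 (sole candidate).
r4c3 = 3 (sole candidate).
r4c6 = 2 (sole candidate).
r1c2 = 5 (sole candidate).
r1c3 = 4 (sole candidate).
r1c5 = 2: row 1 has {1,3,4,5,6}; col 5 has {1,3,4,6}; box has {1,3,4,5,6} → only 2 remains.

2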